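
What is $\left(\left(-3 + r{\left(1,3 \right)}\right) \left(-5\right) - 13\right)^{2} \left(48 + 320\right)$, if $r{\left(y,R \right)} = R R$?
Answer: $680432$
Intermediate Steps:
$r{\left(y,R \right)} = R^{2}$
$\left(\left(-3 + r{\left(1,3 \right)}\right) \left(-5\right) - 13\right)^{2} \left(48 + 320\right) = \left(\left(-3 + 3^{2}\right) \left(-5\right) - 13\right)^{2} \left(48 + 320\right) = \left(\left(-3 + 9\right) \left(-5\right) - 13\right)^{2} \cdot 368 = \left(6 \left(-5\right) - 13\right)^{2} \cdot 368 = \left(-30 - 13\right)^{2} \cdot 368 = \left(-43\right)^{2} \cdot 368 = 1849 \cdot 368 = 680432$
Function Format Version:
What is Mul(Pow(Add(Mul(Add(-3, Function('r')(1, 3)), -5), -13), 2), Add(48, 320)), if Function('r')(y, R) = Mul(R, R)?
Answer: 680432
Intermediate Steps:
Function('r')(y, R) = Pow(R, 2)
Mul(Pow(Add(Mul(Add(-3, Function('r')(1, 3)), -5), -13), 2), Add(48, 320)) = Mul(Pow(Add(Mul(Add(-3, Pow(3, 2)), -5), -13), 2), Add(48, 320)) = Mul(Pow(Add(Mul(Add(-3, 9), -5), -13), 2), 368) = Mul(Pow(Add(Mul(6, -5), -13), 2), 368) = Mul(Pow(Add(-30, -13), 2), 368) = Mul(Pow(-43, 2), 368) = Mul(1849, 368) = 680432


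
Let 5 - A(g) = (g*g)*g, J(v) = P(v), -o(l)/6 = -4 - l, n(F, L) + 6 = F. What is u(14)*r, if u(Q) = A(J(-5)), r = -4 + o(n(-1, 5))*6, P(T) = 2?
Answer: 336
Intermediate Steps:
n(F, L) = -6 + F
o(l) = 24 + 6*l (o(l) = -6*(-4 - l) = 24 + 6*l)
r = -112 (r = -4 + (24 + 6*(-6 - 1))*6 = -4 + (24 + 6*(-7))*6 = -4 + (24 - 42)*6 = -4 - 18*6 = -4 - 108 = -112)
J(v) = 2
A(g) = 5 - g**3 (A(g) = 5 - g*g*g = 5 - g**2*g = 5 - g**3)
u(Q) = -3 (u(Q) = 5 - 1*2**3 = 5 - 1*8 = 5 - 8 = -3)
u(14)*r = -3*(-112) = 336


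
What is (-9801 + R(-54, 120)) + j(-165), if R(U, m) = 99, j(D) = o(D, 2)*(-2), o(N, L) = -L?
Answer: -9698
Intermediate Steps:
j(D) = 4 (j(D) = -1*2*(-2) = -2*(-2) = 4)
(-9801 + R(-54, 120)) + j(-165) = (-9801 + 99) + 4 = -9702 + 4 = -9698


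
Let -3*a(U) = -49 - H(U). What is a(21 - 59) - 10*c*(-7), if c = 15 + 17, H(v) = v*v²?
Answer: -48103/3 ≈ -16034.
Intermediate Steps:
H(v) = v³
c = 32
a(U) = 49/3 + U³/3 (a(U) = -(-49 - U³)/3 = 49/3 + U³/3)
a(21 - 59) - 10*c*(-7) = (49/3 + (21 - 59)³/3) - 10*32*(-7) = (49/3 + (⅓)*(-38)³) - 320*(-7) = (49/3 + (⅓)*(-54872)) - 1*(-2240) = (49/3 - 54872/3) + 2240 = -54823/3 + 2240 = -48103/3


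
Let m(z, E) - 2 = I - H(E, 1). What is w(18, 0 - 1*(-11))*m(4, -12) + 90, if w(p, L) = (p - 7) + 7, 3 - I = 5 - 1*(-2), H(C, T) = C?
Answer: 270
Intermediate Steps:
I = -4 (I = 3 - (5 - 1*(-2)) = 3 - (5 + 2) = 3 - 1*7 = 3 - 7 = -4)
w(p, L) = p (w(p, L) = (-7 + p) + 7 = p)
m(z, E) = -2 - E (m(z, E) = 2 + (-4 - E) = -2 - E)
w(18, 0 - 1*(-11))*m(4, -12) + 90 = 18*(-2 - 1*(-12)) + 90 = 18*(-2 + 12) + 90 = 18*10 + 90 = 180 + 90 = 270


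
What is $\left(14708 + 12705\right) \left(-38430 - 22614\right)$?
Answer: $-1673399172$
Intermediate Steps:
$\left(14708 + 12705\right) \left(-38430 - 22614\right) = 27413 \left(-61044\right) = -1673399172$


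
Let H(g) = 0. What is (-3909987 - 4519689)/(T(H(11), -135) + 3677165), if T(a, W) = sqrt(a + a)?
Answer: -8429676/3677165 ≈ -2.2924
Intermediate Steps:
T(a, W) = sqrt(2)*sqrt(a) (T(a, W) = sqrt(2*a) = sqrt(2)*sqrt(a))
(-3909987 - 4519689)/(T(H(11), -135) + 3677165) = (-3909987 - 4519689)/(sqrt(2)*sqrt(0) + 3677165) = -8429676/(sqrt(2)*0 + 3677165) = -8429676/(0 + 3677165) = -8429676/3677165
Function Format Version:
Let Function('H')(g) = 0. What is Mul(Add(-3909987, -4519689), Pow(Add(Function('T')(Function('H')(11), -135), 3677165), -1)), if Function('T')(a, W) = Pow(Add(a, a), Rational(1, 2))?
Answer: Rational(-8429676, 3677165) ≈ -2.2924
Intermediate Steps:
Function('T')(a, W) = Mul(Pow(2, Rational(1, 2)), Pow(a, Rational(1, 2))) (Function('T')(a, W) = Pow(Mul(2, a), Rational(1, 2)) = Mul(Pow(2, Rational(1, 2)), Pow(a, Rational(1, 2))))
Mul(Add(-3909987, -4519689), Pow(Add(Function('T')(Function('H')(11), -135), 3677165), -1)) = Mul(Add(-3909987, -4519689), Pow(Add(Mul(Pow(2, Rational(1, 2)), Pow(0, Rational(1, 2))), 3677165), -1)) = Mul(-8429676, Pow(Add(Mul(Pow(2, Rational(1, 2)), 0), 3677165), -1)) = Mul(-8429676, Pow(Add(0, 3677165), -1)) = Mul(-8429676, Pow(3677165, -1)) = Mul(-8429676, Rational(1, 3677165)) = Rational(-8429676, 3677165)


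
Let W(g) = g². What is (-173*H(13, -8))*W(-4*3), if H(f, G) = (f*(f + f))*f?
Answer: -109463328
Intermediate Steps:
H(f, G) = 2*f³ (H(f, G) = (f*(2*f))*f = (2*f²)*f = 2*f³)
(-173*H(13, -8))*W(-4*3) = (-346*13³)*(-4*3)² = -346*2197*(-12)² = -173*4394*144 = -760162*144 = -109463328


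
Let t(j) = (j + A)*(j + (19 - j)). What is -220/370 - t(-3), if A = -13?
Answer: 11226/37 ≈ 303.41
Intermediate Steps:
t(j) = -247 + 19*j (t(j) = (j - 13)*(j + (19 - j)) = (-13 + j)*19 = -247 + 19*j)
-220/370 - t(-3) = -220/370 - (-247 + 19*(-3)) = -220*1/370 - (-247 - 57) = -22/37 - 1*(-304) = -22/37 + 304 = 11226/37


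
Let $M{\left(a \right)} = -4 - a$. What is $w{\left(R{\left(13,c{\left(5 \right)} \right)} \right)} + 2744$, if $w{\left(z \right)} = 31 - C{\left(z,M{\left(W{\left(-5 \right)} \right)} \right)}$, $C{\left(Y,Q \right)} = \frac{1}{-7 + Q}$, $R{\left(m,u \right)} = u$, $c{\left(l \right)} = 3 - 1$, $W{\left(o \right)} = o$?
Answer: $\frac{16651}{6} \approx 2775.2$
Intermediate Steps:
$c{\left(l \right)} = 2$
$w{\left(z \right)} = \frac{187}{6}$ ($w{\left(z \right)} = 31 - \frac{1}{-7 - -1} = 31 - \frac{1}{-7 + \left(-4 + 5\right)} = 31 - \frac{1}{-7 + 1} = 31 - \frac{1}{-6} = 31 - - \frac{1}{6} = 31 + \frac{1}{6} = \frac{187}{6}$)
$w{\left(R{\left(13,c{\left(5 \right)} \right)} \right)} + 2744 = \frac{187}{6} + 2744 = \frac{16651}{6}$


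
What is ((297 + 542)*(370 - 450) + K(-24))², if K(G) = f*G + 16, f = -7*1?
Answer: 4480428096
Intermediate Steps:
f = -7
K(G) = 16 - 7*G (K(G) = -7*G + 16 = 16 - 7*G)
((297 + 542)*(370 - 450) + K(-24))² = ((297 + 542)*(370 - 450) + (16 - 7*(-24)))² = (839*(-80) + (16 + 168))² = (-67120 + 184)² = (-66936)² = 4480428096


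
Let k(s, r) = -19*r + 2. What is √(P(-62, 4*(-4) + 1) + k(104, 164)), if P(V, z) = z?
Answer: I*√3129 ≈ 55.937*I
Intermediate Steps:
k(s, r) = 2 - 19*r
√(P(-62, 4*(-4) + 1) + k(104, 164)) = √((4*(-4) + 1) + (2 - 19*164)) = √((-16 + 1) + (2 - 3116)) = √(-15 - 3114) = √(-3129) = I*√3129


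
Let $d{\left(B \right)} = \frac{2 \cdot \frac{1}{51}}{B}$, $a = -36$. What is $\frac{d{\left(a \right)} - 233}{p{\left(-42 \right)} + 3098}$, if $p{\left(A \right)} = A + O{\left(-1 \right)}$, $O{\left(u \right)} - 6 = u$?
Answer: $- \frac{213895}{2809998} \approx -0.076119$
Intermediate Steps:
$d{\left(B \right)} = \frac{2}{51 B}$ ($d{\left(B \right)} = \frac{2 \cdot \frac{1}{51}}{B} = \frac{2}{51 B}$)
$O{\left(u \right)} = 6 + u$
$p{\left(A \right)} = 5 + A$ ($p{\left(A \right)} = A + \left(6 - 1\right) = A + 5 = 5 + A$)
$\frac{d{\left(a \right)} - 233}{p{\left(-42 \right)} + 3098} = \frac{\frac{2}{51 \left(-36\right)} - 233}{\left(5 - 42\right) + 3098} = \frac{\frac{2}{51} \left(- \frac{1}{36}\right) - 233}{-37 + 3098} = \frac{- \frac{1}{918} - 233}{3061} = \left(- \frac{213895}{918}\right) \frac{1}{3061} = - \frac{213895}{2809998}$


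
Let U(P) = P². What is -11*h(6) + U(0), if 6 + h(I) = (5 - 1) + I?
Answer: -44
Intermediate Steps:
h(I) = -2 + I (h(I) = -6 + ((5 - 1) + I) = -6 + (4 + I) = -2 + I)
-11*h(6) + U(0) = -11*(-2 + 6) + 0² = -11*4 + 0 = -44 + 0 = -44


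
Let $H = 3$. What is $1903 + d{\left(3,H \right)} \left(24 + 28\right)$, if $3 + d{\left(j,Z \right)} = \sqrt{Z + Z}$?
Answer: $1747 + 52 \sqrt{6} \approx 1874.4$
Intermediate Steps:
$d{\left(j,Z \right)} = -3 + \sqrt{2} \sqrt{Z}$ ($d{\left(j,Z \right)} = -3 + \sqrt{Z + Z} = -3 + \sqrt{2 Z} = -3 + \sqrt{2} \sqrt{Z}$)
$1903 + d{\left(3,H \right)} \left(24 + 28\right) = 1903 + \left(-3 + \sqrt{2} \sqrt{3}\right) \left(24 + 28\right) = 1903 + \left(-3 + \sqrt{6}\right) 52 = 1903 - \left(156 - 52 \sqrt{6}\right) = 1747 + 52 \sqrt{6}$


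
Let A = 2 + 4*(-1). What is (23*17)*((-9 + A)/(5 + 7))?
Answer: -4301/12 ≈ -358.42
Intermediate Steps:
A = -2 (A = 2 - 4 = -2)
(23*17)*((-9 + A)/(5 + 7)) = (23*17)*((-9 - 2)/(5 + 7)) = 391*(-11/12) = -4301/12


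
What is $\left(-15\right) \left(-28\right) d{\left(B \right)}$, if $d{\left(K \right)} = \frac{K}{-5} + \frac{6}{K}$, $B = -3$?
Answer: $-588$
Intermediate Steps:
$d{\left(K \right)} = \frac{6}{K} - \frac{K}{5}$ ($d{\left(K \right)} = K \left(- \frac{1}{5}\right) + \frac{6}{K} = - \frac{K}{5} + \frac{6}{K} = \frac{6}{K} - \frac{K}{5}$)
$\left(-15\right) \left(-28\right) d{\left(B \right)} = \left(-15\right) \left(-28\right) \left(\frac{6}{-3} - - \frac{3}{5}\right) = 420 \left(6 \left(- \frac{1}{3}\right) + \frac{3}{5}\right) = 420 \left(-2 + \frac{3}{5}\right) = 420 \left(- \frac{7}{5}\right) = -588$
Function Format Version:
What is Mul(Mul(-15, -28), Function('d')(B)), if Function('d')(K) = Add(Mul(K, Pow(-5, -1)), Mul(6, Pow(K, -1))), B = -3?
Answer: -588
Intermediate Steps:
Function('d')(K) = Add(Mul(6, Pow(K, -1)), Mul(Rational(-1, 5), K)) (Function('d')(K) = Add(Mul(K, Rational(-1, 5)), Mul(6, Pow(K, -1))) = Add(Mul(Rational(-1, 5), K), Mul(6, Pow(K, -1))) = Add(Mul(6, Pow(K, -1)), Mul(Rational(-1, 5), K)))
Mul(Mul(-15, -28), Function('d')(B)) = Mul(Mul(-15, -28), Add(Mul(6, Pow(-3, -1)), Mul(Rational(-1, 5), -3))) = Mul(420, Add(Mul(6, Rational(-1, 3)), Rational(3, 5))) = Mul(420, Add(-2, Rational(3, 5))) = Mul(420, Rational(-7, 5)) = -588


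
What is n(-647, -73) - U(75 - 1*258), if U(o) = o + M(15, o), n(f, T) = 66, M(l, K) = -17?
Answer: 266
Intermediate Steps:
U(o) = -17 + o (U(o) = o - 17 = -17 + o)
n(-647, -73) - U(75 - 1*258) = 66 - (-17 + (75 - 1*258)) = 66 - (-17 + (75 - 258)) = 66 - (-17 - 183) = 66 - 1*(-200) = 66 + 200 = 266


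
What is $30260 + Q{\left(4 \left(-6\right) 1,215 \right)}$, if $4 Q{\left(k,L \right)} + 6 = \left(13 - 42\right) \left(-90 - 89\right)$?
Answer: $\frac{126225}{4} \approx 31556.0$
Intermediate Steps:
$Q{\left(k,L \right)} = \frac{5185}{4}$ ($Q{\left(k,L \right)} = - \frac{3}{2} + \frac{\left(13 - 42\right) \left(-90 - 89\right)}{4} = - \frac{3}{2} + \frac{\left(-29\right) \left(-179\right)}{4} = - \frac{3}{2} + \frac{1}{4} \cdot 5191 = - \frac{3}{2} + \frac{5191}{4} = \frac{5185}{4}$)
$30260 + Q{\left(4 \left(-6\right) 1,215 \right)} = 30260 + \frac{5185}{4} = \frac{126225}{4}$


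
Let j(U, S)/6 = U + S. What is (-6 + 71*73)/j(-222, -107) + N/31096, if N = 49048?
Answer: -8020405/7672938 ≈ -1.0453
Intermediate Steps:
j(U, S) = 6*S + 6*U (j(U, S) = 6*(U + S) = 6*(S + U) = 6*S + 6*U)
(-6 + 71*73)/j(-222, -107) + N/31096 = (-6 + 71*73)/(6*(-107) + 6*(-222)) + 49048/31096 = (-6 + 5183)/(-642 - 1332) + 49048*(1/31096) = 5177/(-1974) + 6131/3887 = 5177*(-1/1974) + 6131/3887 = -5177/1974 + 6131/3887 = -8020405/7672938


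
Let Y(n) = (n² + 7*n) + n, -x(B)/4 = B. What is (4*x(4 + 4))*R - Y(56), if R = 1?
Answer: -3712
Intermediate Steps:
x(B) = -4*B
Y(n) = n² + 8*n
(4*x(4 + 4))*R - Y(56) = (4*(-4*(4 + 4)))*1 - 56*(8 + 56) = (4*(-4*8))*1 - 56*64 = (4*(-32))*1 - 1*3584 = -128*1 - 3584 = -128 - 3584 = -3712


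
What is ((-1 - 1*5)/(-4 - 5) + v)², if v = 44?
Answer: 17956/9 ≈ 1995.1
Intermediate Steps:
((-1 - 1*5)/(-4 - 5) + v)² = ((-1 - 1*5)/(-4 - 5) + 44)² = ((-1 - 5)/(-9) + 44)² = (-⅑*(-6) + 44)² = (⅔ + 44)² = (134/3)² = 17956/9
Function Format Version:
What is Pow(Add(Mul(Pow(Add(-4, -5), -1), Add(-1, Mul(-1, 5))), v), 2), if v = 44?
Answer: Rational(17956, 9) ≈ 1995.1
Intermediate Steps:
Pow(Add(Mul(Pow(Add(-4, -5), -1), Add(-1, Mul(-1, 5))), v), 2) = Pow(Add(Mul(Pow(Add(-4, -5), -1), Add(-1, Mul(-1, 5))), 44), 2) = Pow(Add(Mul(Pow(-9, -1), Add(-1, -5)), 44), 2) = Pow(Add(Mul(Rational(-1, 9), -6), 44), 2) = Pow(Add(Rational(2, 3), 44), 2) = Pow(Rational(134, 3), 2) = Rational(17956, 9)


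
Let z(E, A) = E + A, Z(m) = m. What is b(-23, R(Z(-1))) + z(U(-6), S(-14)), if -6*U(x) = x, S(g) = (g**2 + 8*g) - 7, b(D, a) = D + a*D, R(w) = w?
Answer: 78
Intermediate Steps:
b(D, a) = D + D*a
S(g) = -7 + g**2 + 8*g
U(x) = -x/6
z(E, A) = A + E
b(-23, R(Z(-1))) + z(U(-6), S(-14)) = -23*(1 - 1) + ((-7 + (-14)**2 + 8*(-14)) - 1/6*(-6)) = -23*0 + ((-7 + 196 - 112) + 1) = 0 + (77 + 1) = 0 + 78 = 78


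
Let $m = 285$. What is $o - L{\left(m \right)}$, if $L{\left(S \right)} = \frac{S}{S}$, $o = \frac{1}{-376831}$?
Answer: $- \frac{376832}{376831} \approx -1.0$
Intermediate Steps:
$o = - \frac{1}{376831} \approx -2.6537 \cdot 10^{-6}$
$L{\left(S \right)} = 1$
$o - L{\left(m \right)} = - \frac{1}{376831} - 1 = - \frac{376832}{376831}$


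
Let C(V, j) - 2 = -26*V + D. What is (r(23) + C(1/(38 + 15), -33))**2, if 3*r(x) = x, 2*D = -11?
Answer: 1366561/101124 ≈ 13.514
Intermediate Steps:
D = -11/2 (D = (1/2)*(-11) = -11/2 ≈ -5.5000)
C(V, j) = -7/2 - 26*V (C(V, j) = 2 + (-26*V - 11/2) = 2 + (-11/2 - 26*V) = -7/2 - 26*V)
r(x) = x/3
(r(23) + C(1/(38 + 15), -33))**2 = ((1/3)*23 + (-7/2 - 26/(38 + 15)))**2 = (23/3 + (-7/2 - 26/53))**2 = (23/3 - 423/106)**2 = (1169/318)**2 = 1366561/101124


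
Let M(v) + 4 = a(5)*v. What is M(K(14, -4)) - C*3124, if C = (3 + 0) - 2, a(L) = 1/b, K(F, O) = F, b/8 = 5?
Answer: -62553/20 ≈ -3127.6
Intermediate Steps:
b = 40 (b = 8*5 = 40)
a(L) = 1/40
C = 1 (C = 3 - 2 = 1)
M(v) = -4 + v/40
M(K(14, -4)) - C*3124 = (-4 + (1/40)*14) - 3124 = (-4 + 7/20) - 1*3124 = -73/20 - 3124 = -62553/20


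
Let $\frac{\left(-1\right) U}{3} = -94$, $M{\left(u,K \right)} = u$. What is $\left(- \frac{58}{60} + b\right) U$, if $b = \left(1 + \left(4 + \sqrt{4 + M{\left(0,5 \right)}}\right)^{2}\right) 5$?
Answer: $\frac{259487}{5} \approx 51897.0$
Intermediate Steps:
$b = 185$ ($b = \left(1 + \left(4 + \sqrt{4 + 0}\right)^{2}\right) 5 = \left(1 + \left(4 + \sqrt{4}\right)^{2}\right) 5 = \left(1 + \left(4 + 2\right)^{2}\right) 5 = \left(1 + 6^{2}\right) 5 = \left(1 + 36\right) 5 = 37 \cdot 5 = 185$)
$U = 282$ ($U = \left(-3\right) \left(-94\right) = 282$)
$\left(- \frac{58}{60} + b\right) U = \left(- \frac{58}{60} + 185\right) 282 = \left(\left(-58\right) \frac{1}{60} + 185\right) 282 = \left(- \frac{29}{30} + 185\right) 282 = \frac{5521}{30} \cdot 282 = \frac{259487}{5}$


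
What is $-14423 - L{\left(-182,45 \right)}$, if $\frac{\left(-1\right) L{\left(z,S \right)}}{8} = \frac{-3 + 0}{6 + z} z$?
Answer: $- \frac{158926}{11} \approx -14448.0$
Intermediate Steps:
$L{\left(z,S \right)} = \frac{24 z}{6 + z}$ ($L{\left(z,S \right)} = - 8 \frac{-3 + 0}{6 + z} z = - 8 - \frac{3}{6 + z} z = - 8 \left(- \frac{3 z}{6 + z}\right) = \frac{24 z}{6 + z}$)
$-14423 - L{\left(-182,45 \right)} = -14423 - 24 \left(-182\right) \frac{1}{6 - 182} = -14423 - 24 \left(-182\right) \frac{1}{-176} = -14423 - 24 \left(-182\right) \left(- \frac{1}{176}\right) = -14423 - \frac{273}{11} = - \frac{158926}{11}$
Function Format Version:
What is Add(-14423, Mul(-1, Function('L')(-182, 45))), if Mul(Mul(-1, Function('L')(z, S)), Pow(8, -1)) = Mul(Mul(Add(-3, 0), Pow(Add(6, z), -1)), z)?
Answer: Rational(-158926, 11) ≈ -14448.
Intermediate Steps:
Function('L')(z, S) = Mul(24, z, Pow(Add(6, z), -1)) (Function('L')(z, S) = Mul(-8, Mul(Mul(Add(-3, 0), Pow(Add(6, z), -1)), z)) = Mul(-8, Mul(Mul(-3, Pow(Add(6, z), -1)), z)) = Mul(-8, Mul(-3, z, Pow(Add(6, z), -1))) = Mul(24, z, Pow(Add(6, z), -1)))
Add(-14423, Mul(-1, Function('L')(-182, 45))) = Add(-14423, Mul(-1, Mul(24, -182, Pow(Add(6, -182), -1)))) = Add(-14423, Mul(-1, Mul(24, -182, Pow(-176, -1)))) = Add(-14423, Mul(-1, Mul(24, -182, Rational(-1, 176)))) = Add(-14423, Mul(-1, Rational(273, 11))) = Add(-14423, Rational(-273, 11)) = Rational(-158926, 11)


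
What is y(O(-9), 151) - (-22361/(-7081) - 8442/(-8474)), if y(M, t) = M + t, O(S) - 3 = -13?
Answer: 4105677319/30002197 ≈ 136.85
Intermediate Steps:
O(S) = -10 (O(S) = 3 - 13 = -10)
y(O(-9), 151) - (-22361/(-7081) - 8442/(-8474)) = (-10 + 151) - (-22361/(-7081) - 8442/(-8474)) = 141 - (-22361*(-1/7081) - 8442*(-1/8474)) = 141 - (22361/7081 + 4221/4237) = 141 - 1*124632458/30002197 = 141 - 124632458/30002197 = 4105677319/30002197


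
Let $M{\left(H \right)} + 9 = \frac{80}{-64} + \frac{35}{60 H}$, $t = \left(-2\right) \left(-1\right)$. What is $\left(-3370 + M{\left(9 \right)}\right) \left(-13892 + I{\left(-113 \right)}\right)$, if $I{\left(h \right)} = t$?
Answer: $\frac{422556950}{9} \approx 4.6951 \cdot 10^{7}$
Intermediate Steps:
$t = 2$
$I{\left(h \right)} = 2$
$M{\left(H \right)} = - \frac{41}{4} + \frac{7}{12 H}$ ($M{\left(H \right)} = -9 + \left(\frac{80}{-64} + \frac{35}{60 H}\right) = -9 + \left(80 \left(- \frac{1}{64}\right) + 35 \frac{1}{60 H}\right) = -9 - \left(\frac{5}{4} - \frac{7}{12 H}\right) = - \frac{41}{4} + \frac{7}{12 H}$)
$\left(-3370 + M{\left(9 \right)}\right) \left(-13892 + I{\left(-113 \right)}\right) = \left(-3370 + \frac{7 - 1107}{12 \cdot 9}\right) \left(-13892 + 2\right) = \left(-3370 + \frac{1}{12} \cdot \frac{1}{9} \left(7 - 1107\right)\right) \left(-13890\right) = \left(-3370 + \frac{1}{12} \cdot \frac{1}{9} \left(-1100\right)\right) \left(-13890\right) = \left(-3370 - \frac{275}{27}\right) \left(-13890\right) = \left(- \frac{91265}{27}\right) \left(-13890\right) = \frac{422556950}{9}$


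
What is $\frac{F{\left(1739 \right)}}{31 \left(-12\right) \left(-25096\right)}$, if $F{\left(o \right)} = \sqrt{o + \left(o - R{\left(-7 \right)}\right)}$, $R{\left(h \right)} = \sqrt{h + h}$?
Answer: $\frac{\sqrt{3478 - i \sqrt{14}}}{9335712} \approx 6.3171 \cdot 10^{-6} - 3.398 \cdot 10^{-9} i$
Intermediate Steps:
$R{\left(h \right)} = \sqrt{2} \sqrt{h}$ ($R{\left(h \right)} = \sqrt{2 h} = \sqrt{2} \sqrt{h}$)
$F{\left(o \right)} = \sqrt{2 o - i \sqrt{14}}$ ($F{\left(o \right)} = \sqrt{o + \left(o - \sqrt{2} \sqrt{-7}\right)} = \sqrt{o + \left(o - \sqrt{2} i \sqrt{7}\right)} = \sqrt{o + \left(o - i \sqrt{14}\right)} = \sqrt{2 o - i \sqrt{14}}$)
$\frac{F{\left(1739 \right)}}{31 \left(-12\right) \left(-25096\right)} = \frac{\sqrt{2 \cdot 1739 - i \sqrt{14}}}{31 \left(-12\right) \left(-25096\right)} = \frac{\sqrt{3478 - i \sqrt{14}}}{\left(-372\right) \left(-25096\right)} = \frac{\sqrt{3478 - i \sqrt{14}}}{9335712}$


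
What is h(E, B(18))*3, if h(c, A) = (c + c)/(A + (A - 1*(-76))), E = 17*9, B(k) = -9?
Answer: 459/29 ≈ 15.828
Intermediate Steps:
E = 153
h(c, A) = 2*c/(76 + 2*A) (h(c, A) = (2*c)/(A + (A + 76)) = (2*c)/(A + (76 + A)) = (2*c)/(76 + 2*A) = 2*c/(76 + 2*A))
h(E, B(18))*3 = (153/(38 - 9))*3 = (153/29)*3 = 459/29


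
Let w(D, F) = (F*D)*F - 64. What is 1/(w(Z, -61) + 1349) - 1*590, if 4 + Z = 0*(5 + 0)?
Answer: -8023411/13599 ≈ -590.00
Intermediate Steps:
Z = -4 (Z = -4 + 0*(5 + 0) = -4 + 0*5 = -4 + 0 = -4)
w(D, F) = -64 + D*F² (w(D, F) = (D*F)*F - 64 = D*F² - 64 = -64 + D*F²)
1/(w(Z, -61) + 1349) - 1*590 = 1/((-64 - 4*(-61)²) + 1349) - 1*590 = 1/((-64 - 4*3721) + 1349) - 590 = 1/((-64 - 14884) + 1349) - 590 = 1/(-14948 + 1349) - 590 = 1/(-13599) - 590 = -1/13599 - 590 = -8023411/13599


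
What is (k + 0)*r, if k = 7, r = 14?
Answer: 98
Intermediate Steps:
(k + 0)*r = (7 + 0)*14 = 7*14 = 98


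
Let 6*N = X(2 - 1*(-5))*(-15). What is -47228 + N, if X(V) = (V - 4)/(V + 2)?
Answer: -283373/6 ≈ -47229.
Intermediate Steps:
X(V) = (-4 + V)/(2 + V)
N = -5/6 (N = (((-4 + (2 - 1*(-5)))/(2 + (2 - 1*(-5))))*(-15))/6 = (((-4 + (2 + 5))/(2 + (2 + 5)))*(-15))/6 = (((-4 + 7)/(2 + 7))*(-15))/6 = ((3/9)*(-15))/6 = (((1/9)*3)*(-15))/6 = ((1/3)*(-15))/6 = (1/6)*(-5) = -5/6 ≈ -0.83333)
-47228 + N = -47228 - 5/6 = -283373/6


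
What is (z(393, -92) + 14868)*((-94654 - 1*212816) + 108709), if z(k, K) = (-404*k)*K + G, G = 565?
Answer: -2906374175777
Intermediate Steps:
z(k, K) = 565 - 404*K*k (z(k, K) = (-404*k)*K + 565 = -404*K*k + 565 = 565 - 404*K*k)
(z(393, -92) + 14868)*((-94654 - 1*212816) + 108709) = ((565 - 404*(-92)*393) + 14868)*((-94654 - 1*212816) + 108709) = ((565 + 14607024) + 14868)*((-94654 - 212816) + 108709) = (14607589 + 14868)*(-307470 + 108709) = 14622457*(-198761) = -2906374175777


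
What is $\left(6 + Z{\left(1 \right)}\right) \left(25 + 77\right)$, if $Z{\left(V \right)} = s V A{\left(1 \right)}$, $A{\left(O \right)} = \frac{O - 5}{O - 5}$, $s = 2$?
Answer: $816$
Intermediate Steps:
$A{\left(O \right)} = 1$ ($A{\left(O \right)} = \frac{-5 + O}{-5 + O} = 1$)
$Z{\left(V \right)} = 2 V$ ($Z{\left(V \right)} = 2 V 1 = 2 V$)
$\left(6 + Z{\left(1 \right)}\right) \left(25 + 77\right) = \left(6 + 2 \cdot 1\right) \left(25 + 77\right) = \left(6 + 2\right) 102 = 8 \cdot 102 = 816$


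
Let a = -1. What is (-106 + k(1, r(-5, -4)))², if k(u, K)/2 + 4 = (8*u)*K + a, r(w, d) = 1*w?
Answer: 38416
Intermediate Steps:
r(w, d) = w
k(u, K) = -10 + 16*K*u (k(u, K) = -8 + 2*((8*u)*K - 1) = -8 + 2*(8*K*u - 1) = -8 + 2*(-1 + 8*K*u) = -8 + (-2 + 16*K*u) = -10 + 16*K*u)
(-106 + k(1, r(-5, -4)))² = (-106 + (-10 + 16*(-5)*1))² = (-106 + (-10 - 80))² = (-106 - 90)² = (-196)² = 38416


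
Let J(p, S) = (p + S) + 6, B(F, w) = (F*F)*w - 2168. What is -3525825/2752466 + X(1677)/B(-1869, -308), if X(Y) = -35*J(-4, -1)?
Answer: -1896710028781195/1480683243967148 ≈ -1.2810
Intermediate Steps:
B(F, w) = -2168 + w*F**2 (B(F, w) = F**2*w - 2168 = w*F**2 - 2168 = -2168 + w*F**2)
J(p, S) = 6 + S + p (J(p, S) = (S + p) + 6 = 6 + S + p)
X(Y) = -35 (X(Y) = -35*(6 - 1 - 4) = -35*1 = -35)
-3525825/2752466 + X(1677)/B(-1869, -308) = -3525825/2752466 - 35/(-2168 - 308*(-1869)**2) = -3525825*1/2752466 - 35/(-2168 - 308*3493161) = -3525825/2752466 - 35/(-2168 - 1075893588) = -3525825/2752466 - 35/(-1075895756) = -3525825/2752466 - 35*(-1/1075895756) = -3525825/2752466 + 35/1075895756 = -1896710028781195/1480683243967148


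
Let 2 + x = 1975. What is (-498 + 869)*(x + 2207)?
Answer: 1550780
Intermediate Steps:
x = 1973 (x = -2 + 1975 = 1973)
(-498 + 869)*(x + 2207) = (-498 + 869)*(1973 + 2207) = 371*4180 = 1550780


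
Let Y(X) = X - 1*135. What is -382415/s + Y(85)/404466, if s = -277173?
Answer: 25776667790/18684509103 ≈ 1.3796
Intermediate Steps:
Y(X) = -135 + X (Y(X) = X - 135 = -135 + X)
-382415/s + Y(85)/404466 = -382415/(-277173) + (-135 + 85)/404466 = -382415*(-1/277173) - 50*1/404466 = 382415/277173 - 25/202233 = 25776667790/18684509103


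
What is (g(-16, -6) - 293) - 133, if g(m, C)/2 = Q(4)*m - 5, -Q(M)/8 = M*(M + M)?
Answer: 7756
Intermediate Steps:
Q(M) = -16*M² (Q(M) = -8*M*(M + M) = -8*M*2*M = -16*M²)
g(m, C) = -10 - 512*m (g(m, C) = 2*((-16*4²)*m - 5) = 2*((-16*16)*m - 5) = 2*(-256*m - 5) = 2*(-5 - 256*m) = -10 - 512*m)
(g(-16, -6) - 293) - 133 = ((-10 - 512*(-16)) - 293) - 133 = ((-10 + 8192) - 293) - 133 = (8182 - 293) - 133 = 7889 - 133 = 7756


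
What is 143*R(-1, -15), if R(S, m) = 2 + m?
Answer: -1859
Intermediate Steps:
143*R(-1, -15) = 143*(2 - 15) = 143*(-13) = -1859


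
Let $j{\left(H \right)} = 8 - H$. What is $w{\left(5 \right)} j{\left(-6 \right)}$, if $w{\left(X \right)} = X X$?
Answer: $350$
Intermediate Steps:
$w{\left(X \right)} = X^{2}$
$w{\left(5 \right)} j{\left(-6 \right)} = 5^{2} \left(8 - -6\right) = 25 \left(8 + 6\right) = 25 \cdot 14 = 350$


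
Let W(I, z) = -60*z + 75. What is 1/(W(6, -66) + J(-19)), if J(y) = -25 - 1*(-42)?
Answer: 1/4052 ≈ 0.00024679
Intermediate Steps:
W(I, z) = 75 - 60*z
J(y) = 17 (J(y) = -25 + 42 = 17)
1/(W(6, -66) + J(-19)) = 1/((75 - 60*(-66)) + 17) = 1/((75 + 3960) + 17) = 1/(4035 + 17) = 1/4052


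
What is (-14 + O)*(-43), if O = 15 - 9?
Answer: 344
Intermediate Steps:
O = 6
(-14 + O)*(-43) = (-14 + 6)*(-43) = -8*(-43) = 344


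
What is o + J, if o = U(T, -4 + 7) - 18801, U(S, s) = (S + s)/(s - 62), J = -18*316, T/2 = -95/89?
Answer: -128591816/5251 ≈ -24489.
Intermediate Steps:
T = -190/89 (T = 2*(-95/89) = -190/89 ≈ -2.1348)
J = -5688
U(S, s) = (S + s)/(-62 + s)
o = -98724128/5251 (o = (-190/89 + (-4 + 7))/(-62 + (-4 + 7)) - 18801 = (-190/89 + 3)/(-62 + 3) - 18801 = (77/89)/(-59) - 18801 = -1/59*77/89 - 18801 = -77/5251 - 18801 = -98724128/5251 ≈ -18801.)
o + J = -98724128/5251 - 5688 = -128591816/5251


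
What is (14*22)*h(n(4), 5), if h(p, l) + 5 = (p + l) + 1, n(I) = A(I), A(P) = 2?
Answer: 924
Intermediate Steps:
n(I) = 2
h(p, l) = -4 + l + p (h(p, l) = -5 + ((p + l) + 1) = -5 + ((l + p) + 1) = -5 + (1 + l + p) = -4 + l + p)
(14*22)*h(n(4), 5) = (14*22)*(-4 + 5 + 2) = 308*3 = 924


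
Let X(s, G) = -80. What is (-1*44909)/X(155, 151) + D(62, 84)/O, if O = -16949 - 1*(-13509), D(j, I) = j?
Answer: 386205/688 ≈ 561.34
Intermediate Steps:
O = -3440 (O = -16949 + 13509 = -3440)
(-1*44909)/X(155, 151) + D(62, 84)/O = -1*44909/(-80) + 62/(-3440) = -44909*(-1/80) + 62*(-1/3440) = 44909/80 - 31/1720 = 386205/688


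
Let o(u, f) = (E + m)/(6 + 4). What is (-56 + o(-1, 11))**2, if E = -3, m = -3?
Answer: 80089/25 ≈ 3203.6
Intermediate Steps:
o(u, f) = -3/5 (o(u, f) = (-3 - 3)/(6 + 4) = -6/10 = -6*1/10 = -3/5)
(-56 + o(-1, 11))**2 = (-56 - 3/5)**2 = (-283/5)**2 = 80089/25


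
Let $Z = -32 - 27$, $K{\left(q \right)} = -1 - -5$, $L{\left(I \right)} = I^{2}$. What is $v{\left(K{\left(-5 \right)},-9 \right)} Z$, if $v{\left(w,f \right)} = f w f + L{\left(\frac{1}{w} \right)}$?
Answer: $- \frac{305915}{16} \approx -19120.0$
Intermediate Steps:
$K{\left(q \right)} = 4$ ($K{\left(q \right)} = -1 + 5 = 4$)
$v{\left(w,f \right)} = \frac{1}{w^{2}} + w f^{2}$ ($v{\left(w,f \right)} = f w f + \left(\frac{1}{w}\right)^{2} = w f^{2} + \frac{1}{w^{2}} = \frac{1}{w^{2}} + w f^{2}$)
$Z = -59$ ($Z = -32 - 27 = -59$)
$v{\left(K{\left(-5 \right)},-9 \right)} Z = \left(\frac{1}{16} + 4 \left(-9\right)^{2}\right) \left(-59\right) = \left(\frac{1}{16} + 4 \cdot 81\right) \left(-59\right) = \left(\frac{1}{16} + 324\right) \left(-59\right) = \frac{5185}{16} \left(-59\right) = - \frac{305915}{16}$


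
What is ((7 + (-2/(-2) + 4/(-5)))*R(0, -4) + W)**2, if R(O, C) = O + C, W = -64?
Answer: 215296/25 ≈ 8611.8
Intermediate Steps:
R(O, C) = C + O
((7 + (-2/(-2) + 4/(-5)))*R(0, -4) + W)**2 = ((7 + (-2/(-2) + 4/(-5)))*(-4 + 0) - 64)**2 = ((7 + (-2*(-1/2) + 4*(-1/5)))*(-4) - 64)**2 = ((7 + (1 - 4/5))*(-4) - 64)**2 = ((7 + 1/5)*(-4) - 64)**2 = ((36/5)*(-4) - 64)**2 = (-144/5 - 64)**2 = (-464/5)**2 = 215296/25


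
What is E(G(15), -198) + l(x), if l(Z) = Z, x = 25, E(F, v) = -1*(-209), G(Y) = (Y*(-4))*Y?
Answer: 234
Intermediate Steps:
G(Y) = -4*Y**2 (G(Y) = (-4*Y)*Y = -4*Y**2)
E(F, v) = 209
E(G(15), -198) + l(x) = 209 + 25 = 234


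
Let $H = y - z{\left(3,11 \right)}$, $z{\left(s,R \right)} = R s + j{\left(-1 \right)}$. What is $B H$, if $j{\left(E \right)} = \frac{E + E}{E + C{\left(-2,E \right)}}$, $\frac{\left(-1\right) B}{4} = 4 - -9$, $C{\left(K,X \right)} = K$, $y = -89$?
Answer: $\frac{19136}{3} \approx 6378.7$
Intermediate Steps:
$B = -52$ ($B = - 4 \left(4 - -9\right) = - 4 \left(4 + 9\right) = \left(-4\right) 13 = -52$)
$j{\left(E \right)} = \frac{2 E}{-2 + E}$ ($j{\left(E \right)} = \frac{E + E}{E - 2} = \frac{2 E}{-2 + E}$)
$z{\left(s,R \right)} = \frac{2}{3} + R s$ ($z{\left(s,R \right)} = R s + 2 \left(-1\right) \frac{1}{-2 - 1} = R s + 2 \left(-1\right) \frac{1}{-3} = R s + 2 \left(-1\right) \left(- \frac{1}{3}\right) = R s + \frac{2}{3} = \frac{2}{3} + R s$)
$H = - \frac{368}{3}$ ($H = -89 - \left(\frac{2}{3} + 11 \cdot 3\right) = -89 - \left(\frac{2}{3} + 33\right) = -89 - \frac{101}{3} = - \frac{368}{3} \approx -122.67$)
$B H = \left(-52\right) \left(- \frac{368}{3}\right) = \frac{19136}{3}$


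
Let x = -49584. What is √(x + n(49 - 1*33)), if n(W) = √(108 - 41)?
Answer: √(-49584 + √67) ≈ 222.66*I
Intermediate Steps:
n(W) = √67
√(x + n(49 - 1*33)) = √(-49584 + √67)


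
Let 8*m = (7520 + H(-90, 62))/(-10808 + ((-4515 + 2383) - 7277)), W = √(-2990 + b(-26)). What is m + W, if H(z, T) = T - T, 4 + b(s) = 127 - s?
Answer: -940/20217 + I*√2841 ≈ -0.046495 + 53.301*I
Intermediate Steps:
b(s) = 123 - s (b(s) = -4 + (127 - s) = 123 - s)
H(z, T) = 0
W = I*√2841 (W = √(-2990 + (123 - 1*(-26))) = √(-2990 + (123 + 26)) = √(-2990 + 149) = √(-2841) = I*√2841 ≈ 53.301*I)
m = -940/20217 (m = ((7520 + 0)/(-10808 + ((-4515 + 2383) - 7277)))/8 = (7520/(-10808 + (-2132 - 7277)))/8 = (7520/(-10808 - 9409))/8 = (7520/(-20217))/8 = (7520*(-1/20217))/8 = (⅛)*(-7520/20217) = -940/20217 ≈ -0.046495)
m + W = -940/20217 + I*√2841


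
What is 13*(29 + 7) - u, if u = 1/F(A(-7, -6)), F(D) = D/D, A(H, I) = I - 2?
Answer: 467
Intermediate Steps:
A(H, I) = -2 + I
F(D) = 1
u = 1 (u = 1/1 = 1)
13*(29 + 7) - u = 13*(29 + 7) - 1*1 = 13*36 - 1 = 468 - 1 = 467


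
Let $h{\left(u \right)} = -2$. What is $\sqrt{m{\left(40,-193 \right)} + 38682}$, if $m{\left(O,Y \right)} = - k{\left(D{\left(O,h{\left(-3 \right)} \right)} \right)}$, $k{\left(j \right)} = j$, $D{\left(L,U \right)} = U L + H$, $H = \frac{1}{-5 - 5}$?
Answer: $\frac{3 \sqrt{430690}}{10} \approx 196.88$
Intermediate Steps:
$H = - \frac{1}{10}$ ($H = \frac{1}{-10} = - \frac{1}{10} \approx -0.1$)
$D{\left(L,U \right)} = - \frac{1}{10} + L U$ ($D{\left(L,U \right)} = U L - \frac{1}{10} = L U - \frac{1}{10} = - \frac{1}{10} + L U$)
$m{\left(O,Y \right)} = \frac{1}{10} + 2 O$ ($m{\left(O,Y \right)} = - (- \frac{1}{10} + O \left(-2\right)) = - (- \frac{1}{10} - 2 O) = \frac{1}{10} + 2 O$)
$\sqrt{m{\left(40,-193 \right)} + 38682} = \sqrt{\left(\frac{1}{10} + 2 \cdot 40\right) + 38682} = \sqrt{\left(\frac{1}{10} + 80\right) + 38682} = \sqrt{\frac{801}{10} + 38682} = \sqrt{\frac{387621}{10}} = \frac{3 \sqrt{430690}}{10}$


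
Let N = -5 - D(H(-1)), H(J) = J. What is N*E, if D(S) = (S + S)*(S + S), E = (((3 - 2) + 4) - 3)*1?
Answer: -18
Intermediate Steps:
E = 2 (E = ((1 + 4) - 3)*1 = (5 - 3)*1 = 2*1 = 2)
D(S) = 4*S**2 (D(S) = (2*S)*(2*S) = 4*S**2)
N = -9 (N = -5 - 4*(-1)**2 = -5 - 4 = -9)
N*E = -9*2 = -18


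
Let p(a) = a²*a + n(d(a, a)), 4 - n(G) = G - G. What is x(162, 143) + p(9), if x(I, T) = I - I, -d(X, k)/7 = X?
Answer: 733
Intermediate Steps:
d(X, k) = -7*X
n(G) = 4 (n(G) = 4 - (G - G) = 4 - 1*0 = 4 + 0 = 4)
p(a) = 4 + a³ (p(a) = a²*a + 4 = a³ + 4 = 4 + a³)
x(I, T) = 0
x(162, 143) + p(9) = 0 + (4 + 9³) = 0 + (4 + 729) = 0 + 733 = 733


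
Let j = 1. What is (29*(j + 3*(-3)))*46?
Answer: -10672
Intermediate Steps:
(29*(j + 3*(-3)))*46 = (29*(1 + 3*(-3)))*46 = (29*(1 - 9))*46 = (29*(-8))*46 = -232*46 = -10672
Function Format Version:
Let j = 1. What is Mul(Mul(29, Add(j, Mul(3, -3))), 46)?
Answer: -10672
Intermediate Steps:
Mul(Mul(29, Add(j, Mul(3, -3))), 46) = Mul(Mul(29, Add(1, Mul(3, -3))), 46) = Mul(Mul(29, Add(1, -9)), 46) = Mul(Mul(29, -8), 46) = Mul(-232, 46) = -10672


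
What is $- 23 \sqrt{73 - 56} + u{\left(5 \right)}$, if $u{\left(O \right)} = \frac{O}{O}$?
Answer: $1 - 23 \sqrt{17} \approx -93.831$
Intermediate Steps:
$u{\left(O \right)} = 1$
$- 23 \sqrt{73 - 56} + u{\left(5 \right)} = - 23 \sqrt{73 - 56} + 1 = - 23 \sqrt{17} + 1 = 1 - 23 \sqrt{17}$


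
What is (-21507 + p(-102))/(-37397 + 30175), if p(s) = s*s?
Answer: 11103/7222 ≈ 1.5374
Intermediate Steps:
p(s) = s**2
(-21507 + p(-102))/(-37397 + 30175) = (-21507 + (-102)**2)/(-37397 + 30175) = (-21507 + 10404)/(-7222) = -11103*(-1/7222) = 11103/7222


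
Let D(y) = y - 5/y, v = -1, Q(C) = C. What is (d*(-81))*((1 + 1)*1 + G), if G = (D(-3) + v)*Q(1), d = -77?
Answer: -2079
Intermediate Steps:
G = -7/3 (G = ((-3 - 5/(-3)) - 1)*1 = ((-3 - 5*(-⅓)) - 1)*1 = ((-3 + 5/3) - 1)*1 = (-4/3 - 1)*1 = -7/3*1 = -7/3 ≈ -2.3333)
(d*(-81))*((1 + 1)*1 + G) = (-77*(-81))*((1 + 1)*1 - 7/3) = 6237*(2*1 - 7/3) = 6237*(2 - 7/3) = 6237*(-⅓) = -2079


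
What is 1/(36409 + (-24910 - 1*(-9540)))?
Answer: 1/21039 ≈ 4.7531e-5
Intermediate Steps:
1/(36409 + (-24910 - 1*(-9540))) = 1/(36409 + (-24910 + 9540)) = 1/(36409 - 15370) = 1/21039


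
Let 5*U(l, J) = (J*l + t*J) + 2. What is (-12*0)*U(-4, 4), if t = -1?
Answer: 0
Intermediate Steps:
U(l, J) = 2/5 - J/5 + J*l/5 (U(l, J) = ((J*l - J) + 2)/5 = ((-J + J*l) + 2)/5 = (2 - J + J*l)/5 = 2/5 - J/5 + J*l/5)
(-12*0)*U(-4, 4) = (-12*0)*(2/5 - 1/5*4 + (1/5)*4*(-4)) = 0*(2/5 - 4/5 - 16/5) = 0*(-18/5) = 0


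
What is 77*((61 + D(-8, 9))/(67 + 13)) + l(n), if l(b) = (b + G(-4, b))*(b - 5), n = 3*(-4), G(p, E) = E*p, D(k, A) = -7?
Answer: -22401/40 ≈ -560.03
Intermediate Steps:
n = -12
l(b) = -3*b*(-5 + b) (l(b) = (b + b*(-4))*(b - 5) = (b - 4*b)*(-5 + b) = (-3*b)*(-5 + b) = -3*b*(-5 + b))
77*((61 + D(-8, 9))/(67 + 13)) + l(n) = 77*((61 - 7)/(67 + 13)) + 3*(-12)*(5 - 1*(-12)) = 77*(54/80) + 3*(-12)*(5 + 12) = 77*(54*(1/80)) + 3*(-12)*17 = 77*(27/40) - 612 = 2079/40 - 612 = -22401/40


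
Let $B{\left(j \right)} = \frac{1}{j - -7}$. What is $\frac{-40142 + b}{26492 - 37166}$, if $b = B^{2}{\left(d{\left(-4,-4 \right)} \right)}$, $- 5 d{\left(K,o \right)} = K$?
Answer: $\frac{61055957}{16235154} \approx 3.7607$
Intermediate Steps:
$d{\left(K,o \right)} = - \frac{K}{5}$
$B{\left(j \right)} = \frac{1}{7 + j}$ ($B{\left(j \right)} = \frac{1}{j + 7} = \frac{1}{7 + j}$)
$b = \frac{25}{1521}$ ($b = \left(\frac{1}{7 - - \frac{4}{5}}\right)^{2} = \left(\frac{1}{7 + \frac{4}{5}}\right)^{2} = \left(\frac{1}{\frac{39}{5}}\right)^{2} = \left(\frac{5}{39}\right)^{2} = \frac{25}{1521} \approx 0.016437$)
$\frac{-40142 + b}{26492 - 37166} = \frac{-40142 + \frac{25}{1521}}{26492 - 37166} = - \frac{61055957}{1521 \left(-10674\right)} = \left(- \frac{61055957}{1521}\right) \left(- \frac{1}{10674}\right) = \frac{61055957}{16235154}$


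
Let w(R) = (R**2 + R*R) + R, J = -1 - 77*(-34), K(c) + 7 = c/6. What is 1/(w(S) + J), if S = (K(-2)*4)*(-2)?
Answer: 9/86033 ≈ 0.00010461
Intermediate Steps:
K(c) = -7 + c/6
S = 176/3 (S = ((-7 + (1/6)*(-2))*4)*(-2) = ((-7 - 1/3)*4)*(-2) = -22/3*4*(-2) = -88/3*(-2) = 176/3 ≈ 58.667)
J = 2617 (J = -1 + 2618 = 2617)
w(R) = R + 2*R**2 (w(R) = (R**2 + R**2) + R = 2*R**2 + R = R + 2*R**2)
1/(w(S) + J) = 1/(176*(1 + 2*(176/3))/3 + 2617) = 1/(176*(1 + 352/3)/3 + 2617) = 1/((176/3)*(355/3) + 2617) = 1/(62480/9 + 2617) = 1/(86033/9) = 9/86033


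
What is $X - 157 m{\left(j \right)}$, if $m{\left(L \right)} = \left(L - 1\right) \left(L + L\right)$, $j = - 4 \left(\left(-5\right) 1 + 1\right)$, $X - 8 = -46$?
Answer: $-75398$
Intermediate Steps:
$X = -38$ ($X = 8 - 46 = -38$)
$j = 16$ ($j = - 4 \left(-5 + 1\right) = \left(-4\right) \left(-4\right) = 16$)
$m{\left(L \right)} = 2 L \left(-1 + L\right)$ ($m{\left(L \right)} = \left(-1 + L\right) 2 L = 2 L \left(-1 + L\right)$)
$X - 157 m{\left(j \right)} = -38 - 157 \cdot 2 \cdot 16 \left(-1 + 16\right) = -38 - 157 \cdot 2 \cdot 16 \cdot 15 = -38 - 75360 = -75398$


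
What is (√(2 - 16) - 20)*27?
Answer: -540 + 27*I*√14 ≈ -540.0 + 101.02*I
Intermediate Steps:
(√(2 - 16) - 20)*27 = (√(-14) - 20)*27 = (I*√14 - 20)*27 = (-20 + I*√14)*27 = -540 + 27*I*√14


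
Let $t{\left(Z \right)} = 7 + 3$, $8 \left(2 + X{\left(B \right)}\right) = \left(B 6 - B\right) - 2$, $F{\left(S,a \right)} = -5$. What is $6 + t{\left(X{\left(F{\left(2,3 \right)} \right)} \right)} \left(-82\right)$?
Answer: $-814$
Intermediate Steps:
$X{\left(B \right)} = - \frac{9}{4} + \frac{5 B}{8}$ ($X{\left(B \right)} = -2 + \frac{\left(B 6 - B\right) - 2}{8} = -2 + \frac{\left(6 B - B\right) - 2}{8} = -2 + \frac{5 B - 2}{8} = -2 + \frac{-2 + 5 B}{8} = -2 + \left(- \frac{1}{4} + \frac{5 B}{8}\right) = - \frac{9}{4} + \frac{5 B}{8}$)
$t{\left(Z \right)} = 10$
$6 + t{\left(X{\left(F{\left(2,3 \right)} \right)} \right)} \left(-82\right) = 6 + 10 \left(-82\right) = 6 - 820 = -814$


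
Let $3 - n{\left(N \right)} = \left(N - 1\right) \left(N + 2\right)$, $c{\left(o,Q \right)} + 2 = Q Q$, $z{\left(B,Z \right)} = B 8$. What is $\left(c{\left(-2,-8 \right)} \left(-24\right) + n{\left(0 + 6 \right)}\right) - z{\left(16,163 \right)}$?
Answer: $-1653$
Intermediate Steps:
$z{\left(B,Z \right)} = 8 B$
$c{\left(o,Q \right)} = -2 + Q^{2}$ ($c{\left(o,Q \right)} = -2 + Q Q = -2 + Q^{2}$)
$n{\left(N \right)} = 3 - \left(-1 + N\right) \left(2 + N\right)$ ($n{\left(N \right)} = 3 - \left(N - 1\right) \left(N + 2\right) = 3 - \left(-1 + N\right) \left(2 + N\right)$)
$\left(c{\left(-2,-8 \right)} \left(-24\right) + n{\left(0 + 6 \right)}\right) - z{\left(16,163 \right)} = \left(\left(-2 + \left(-8\right)^{2}\right) \left(-24\right) - \left(1 + \left(0 + 6\right)^{2}\right)\right) - 8 \cdot 16 = \left(\left(-2 + 64\right) \left(-24\right) - 37\right) - 128 = \left(62 \left(-24\right) - 37\right) - 128 = \left(-1488 - 37\right) - 128 = -1525 - 128 = -1653$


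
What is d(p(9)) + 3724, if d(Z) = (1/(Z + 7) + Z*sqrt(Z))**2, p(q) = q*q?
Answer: 4144446065/7744 ≈ 5.3518e+5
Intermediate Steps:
p(q) = q**2
d(Z) = (Z**(3/2) + 1/(7 + Z))**2 (d(Z) = (1/(7 + Z) + Z**(3/2))**2 = (Z**(3/2) + 1/(7 + Z))**2)
d(p(9)) + 3724 = (1 + (9**2)**(5/2) + 7*(9**2)**(3/2))**2/(7 + 9**2)**2 + 3724 = (1 + 81**(5/2) + 7*81**(3/2))**2/(7 + 81)**2 + 3724 = (1 + 59049 + 7*729)**2/88**2 + 3724 = (1 + 59049 + 5103)**2/7744 + 3724 = (1/7744)*64153**2 + 3724 = (1/7744)*4115607409 + 3724 = 4115607409/7744 + 3724 = 4144446065/7744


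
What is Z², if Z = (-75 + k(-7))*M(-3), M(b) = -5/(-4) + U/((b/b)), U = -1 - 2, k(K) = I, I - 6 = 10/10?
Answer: 14161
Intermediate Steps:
I = 7 (I = 6 + 10/10 = 6 + 10*(⅒) = 6 + 1 = 7)
k(K) = 7
U = -3
M(b) = -7/4 (M(b) = -5/(-4) - 3/(b/b) = -5*(-¼) - 3/1 = 5/4 - 3*1 = 5/4 - 3 = -7/4)
Z = 119 (Z = (-75 + 7)*(-7/4) = -68*(-7/4) = 119)
Z² = 119² = 14161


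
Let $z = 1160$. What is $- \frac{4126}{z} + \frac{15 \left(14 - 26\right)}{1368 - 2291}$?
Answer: $- \frac{1799749}{535340} \approx -3.3619$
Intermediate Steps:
$- \frac{4126}{z} + \frac{15 \left(14 - 26\right)}{1368 - 2291} = - \frac{4126}{1160} + \frac{15 \left(14 - 26\right)}{1368 - 2291} = \left(-4126\right) \frac{1}{1160} + \frac{15 \left(-12\right)}{-923} = - \frac{2063}{580} - - \frac{180}{923} = - \frac{2063}{580} + \frac{180}{923} = - \frac{1799749}{535340}$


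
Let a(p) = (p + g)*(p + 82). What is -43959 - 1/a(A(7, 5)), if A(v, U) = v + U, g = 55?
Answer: -276853783/6298 ≈ -43959.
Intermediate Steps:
A(v, U) = U + v
a(p) = (55 + p)*(82 + p) (a(p) = (p + 55)*(p + 82) = (55 + p)*(82 + p))
-43959 - 1/a(A(7, 5)) = -43959 - 1/(4510 + (5 + 7)² + 137*(5 + 7)) = -43959 - 1/(4510 + 12² + 137*12) = -43959 - 1/(4510 + 144 + 1644) = -43959 - 1/6298 = -276853783/6298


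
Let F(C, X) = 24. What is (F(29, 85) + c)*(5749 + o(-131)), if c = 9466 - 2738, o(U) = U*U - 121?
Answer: 153871328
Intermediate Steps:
o(U) = -121 + U² (o(U) = U² - 121 = -121 + U²)
c = 6728
(F(29, 85) + c)*(5749 + o(-131)) = (24 + 6728)*(5749 + (-121 + (-131)²)) = 6752*(5749 + (-121 + 17161)) = 6752*(5749 + 17040) = 6752*22789 = 153871328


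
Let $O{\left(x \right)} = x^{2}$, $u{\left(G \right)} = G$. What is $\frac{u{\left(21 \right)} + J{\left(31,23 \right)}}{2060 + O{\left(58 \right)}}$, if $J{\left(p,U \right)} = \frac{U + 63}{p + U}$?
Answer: $\frac{305}{73224} \approx 0.0041653$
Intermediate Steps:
$J{\left(p,U \right)} = \frac{63 + U}{U + p}$
$\frac{u{\left(21 \right)} + J{\left(31,23 \right)}}{2060 + O{\left(58 \right)}} = \frac{21 + \frac{63 + 23}{23 + 31}}{2060 + 58^{2}} = \frac{21 + \frac{1}{54} \cdot 86}{2060 + 3364} = \frac{21 + \frac{1}{54} \cdot 86}{5424} = \left(21 + \frac{43}{27}\right) \frac{1}{5424} = \frac{610}{27} \cdot \frac{1}{5424} = \frac{305}{73224}$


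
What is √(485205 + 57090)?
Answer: 9*√6695 ≈ 736.41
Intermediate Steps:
√(485205 + 57090) = √542295 = 9*√6695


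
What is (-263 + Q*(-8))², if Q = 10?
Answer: 117649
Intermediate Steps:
(-263 + Q*(-8))² = (-263 + 10*(-8))² = (-263 - 80)² = (-343)² = 117649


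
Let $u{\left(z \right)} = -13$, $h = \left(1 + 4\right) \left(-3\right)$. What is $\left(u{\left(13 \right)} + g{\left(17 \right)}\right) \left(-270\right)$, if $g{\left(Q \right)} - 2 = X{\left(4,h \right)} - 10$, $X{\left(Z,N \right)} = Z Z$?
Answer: $1350$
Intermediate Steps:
$h = -15$ ($h = 5 \left(-3\right) = -15$)
$X{\left(Z,N \right)} = Z^{2}$
$g{\left(Q \right)} = 8$ ($g{\left(Q \right)} = 2 + \left(4^{2} - 10\right) = 2 + \left(16 - 10\right) = 2 + 6 = 8$)
$\left(u{\left(13 \right)} + g{\left(17 \right)}\right) \left(-270\right) = \left(-13 + 8\right) \left(-270\right) = \left(-5\right) \left(-270\right) = 1350$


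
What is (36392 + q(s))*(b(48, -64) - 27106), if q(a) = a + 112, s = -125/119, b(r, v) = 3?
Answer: -117731393653/119 ≈ -9.8934e+8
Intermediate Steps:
s = -125/119 (s = -125*1/119 = -125/119 ≈ -1.0504)
q(a) = 112 + a
(36392 + q(s))*(b(48, -64) - 27106) = (36392 + (112 - 125/119))*(3 - 27106) = (36392 + 13203/119)*(-27103) = (4343851/119)*(-27103) = -117731393653/119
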